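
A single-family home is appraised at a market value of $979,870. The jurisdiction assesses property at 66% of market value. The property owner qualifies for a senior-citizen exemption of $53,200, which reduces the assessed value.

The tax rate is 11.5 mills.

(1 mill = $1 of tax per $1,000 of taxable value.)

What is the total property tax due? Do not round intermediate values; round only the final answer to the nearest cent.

$6,825.41

Assessed value = $979,870 × 0.66 = $646,714.2
Taxable value = $646,714.2 − $53,200 = $593,514.2
Tax = $593,514.2 × 0.0115 = $6,825.4133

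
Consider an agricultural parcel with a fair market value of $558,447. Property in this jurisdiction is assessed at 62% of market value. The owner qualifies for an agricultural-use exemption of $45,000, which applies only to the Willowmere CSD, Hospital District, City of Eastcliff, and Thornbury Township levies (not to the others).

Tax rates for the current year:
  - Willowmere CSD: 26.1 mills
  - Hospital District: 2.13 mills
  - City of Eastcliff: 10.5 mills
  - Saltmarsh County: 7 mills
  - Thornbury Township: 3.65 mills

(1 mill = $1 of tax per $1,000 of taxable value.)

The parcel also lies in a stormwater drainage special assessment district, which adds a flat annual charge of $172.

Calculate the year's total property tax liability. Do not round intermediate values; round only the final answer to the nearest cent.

Assessed value = $558,447 × 0.62 = $346,237.14
Willowmere CSD: ($346,237.14 − $45,000) × 0.0261 = $301,237.14 × 0.0261 = $7,862.289354
Hospital District: ($346,237.14 − $45,000) × 0.00213 = $301,237.14 × 0.00213 = $641.6351082
City of Eastcliff: ($346,237.14 − $45,000) × 0.0105 = $301,237.14 × 0.0105 = $3,162.98997
Saltmarsh County: $346,237.14 × 0.007 = $2,423.65998
Thornbury Township: ($346,237.14 − $45,000) × 0.00365 = $301,237.14 × 0.00365 = $1,099.515561
Levies subtotal = $15,190.0899732
Total = $15,190.0899732 + $172 = $15,362.0899732

$15,362.09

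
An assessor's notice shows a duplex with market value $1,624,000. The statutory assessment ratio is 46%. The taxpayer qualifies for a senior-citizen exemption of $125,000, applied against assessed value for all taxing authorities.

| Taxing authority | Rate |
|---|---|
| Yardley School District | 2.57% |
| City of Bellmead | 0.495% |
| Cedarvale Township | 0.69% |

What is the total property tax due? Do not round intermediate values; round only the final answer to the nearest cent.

Assessed value = $1,624,000 × 0.46 = $747,040
Taxable value = $747,040 − $125,000 = $622,040
Yardley School District: $622,040 × 0.0257 = $15,986.428
City of Bellmead: $622,040 × 0.00495 = $3,079.098
Cedarvale Township: $622,040 × 0.0069 = $4,292.076
Total = $15,986.428 + $3,079.098 + $4,292.076 = $23,357.602

$23,357.60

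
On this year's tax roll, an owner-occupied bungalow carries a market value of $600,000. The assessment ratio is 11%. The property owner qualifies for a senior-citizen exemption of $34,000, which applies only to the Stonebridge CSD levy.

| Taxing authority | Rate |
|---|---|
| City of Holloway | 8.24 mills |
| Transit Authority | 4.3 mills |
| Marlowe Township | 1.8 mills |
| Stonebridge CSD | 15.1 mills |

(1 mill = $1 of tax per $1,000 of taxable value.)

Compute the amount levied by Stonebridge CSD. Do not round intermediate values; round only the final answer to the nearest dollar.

$483

Assessed value = $600,000 × 0.11 = $66,000
Stonebridge CSD taxable value = $66,000 − $34,000 = $32,000
Stonebridge CSD levy = $32,000 × 0.0151 = $483.2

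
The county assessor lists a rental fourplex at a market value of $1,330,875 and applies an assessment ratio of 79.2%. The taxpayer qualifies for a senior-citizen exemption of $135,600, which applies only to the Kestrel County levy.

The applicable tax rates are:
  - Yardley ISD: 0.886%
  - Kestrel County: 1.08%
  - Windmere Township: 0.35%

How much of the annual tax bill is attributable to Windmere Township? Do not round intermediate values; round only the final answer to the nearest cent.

Assessed value = $1,330,875 × 0.792 = $1,054,053
Windmere Township taxable value = $1,054,053 (exemption does not apply)
Windmere Township levy = $1,054,053 × 0.0035 = $3,689.1855

$3,689.19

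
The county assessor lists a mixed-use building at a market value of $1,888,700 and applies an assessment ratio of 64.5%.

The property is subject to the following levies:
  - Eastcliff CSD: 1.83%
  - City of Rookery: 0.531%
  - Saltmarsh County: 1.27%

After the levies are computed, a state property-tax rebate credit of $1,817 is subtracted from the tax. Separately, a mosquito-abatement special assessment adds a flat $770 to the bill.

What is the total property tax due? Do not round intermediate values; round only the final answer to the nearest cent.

Assessed value = $1,888,700 × 0.645 = $1,218,211.5
Eastcliff CSD: $1,218,211.5 × 0.0183 = $22,293.27045
City of Rookery: $1,218,211.5 × 0.00531 = $6,468.703065
Saltmarsh County: $1,218,211.5 × 0.0127 = $15,471.28605
Levies subtotal = $44,233.259565
After credit = $44,233.259565 − $1,817 = $42,416.259565
Total = $42,416.259565 + $770 = $43,186.259565

$43,186.26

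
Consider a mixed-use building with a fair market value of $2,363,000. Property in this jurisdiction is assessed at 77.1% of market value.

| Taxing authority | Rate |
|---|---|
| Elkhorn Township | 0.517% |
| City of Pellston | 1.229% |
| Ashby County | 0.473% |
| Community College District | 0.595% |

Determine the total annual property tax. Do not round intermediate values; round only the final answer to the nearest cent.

$51,267.51

Assessed value = $2,363,000 × 0.771 = $1,821,873
Elkhorn Township: $1,821,873 × 0.00517 = $9,419.08341
City of Pellston: $1,821,873 × 0.01229 = $22,390.81917
Ashby County: $1,821,873 × 0.00473 = $8,617.45929
Community College District: $1,821,873 × 0.00595 = $10,840.14435
Total = $9,419.08341 + $22,390.81917 + $8,617.45929 + $10,840.14435 = $51,267.50622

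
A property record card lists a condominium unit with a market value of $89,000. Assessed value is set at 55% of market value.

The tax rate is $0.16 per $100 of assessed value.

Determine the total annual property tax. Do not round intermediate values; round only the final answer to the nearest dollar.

$78

Assessed value = $89,000 × 0.55 = $48,950
Tax = $48,950 × 0.0016 = $78.32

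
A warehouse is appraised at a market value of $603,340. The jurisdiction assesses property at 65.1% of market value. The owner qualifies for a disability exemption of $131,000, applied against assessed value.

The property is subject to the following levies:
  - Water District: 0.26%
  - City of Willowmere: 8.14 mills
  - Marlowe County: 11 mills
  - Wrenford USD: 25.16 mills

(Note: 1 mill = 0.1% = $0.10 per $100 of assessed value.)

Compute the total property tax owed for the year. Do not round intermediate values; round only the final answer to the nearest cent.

Assessed value = $603,340 × 0.651 = $392,774.34
Taxable value = $392,774.34 − $131,000 = $261,774.34
Water District: $261,774.34 × 0.0026 = $680.613284
City of Willowmere: $261,774.34 × 0.00814 = $2,130.8431276
Marlowe County: $261,774.34 × 0.011 = $2,879.51774
Wrenford USD: $261,774.34 × 0.02516 = $6,586.2423944
Total = $12,277.216546

$12,277.22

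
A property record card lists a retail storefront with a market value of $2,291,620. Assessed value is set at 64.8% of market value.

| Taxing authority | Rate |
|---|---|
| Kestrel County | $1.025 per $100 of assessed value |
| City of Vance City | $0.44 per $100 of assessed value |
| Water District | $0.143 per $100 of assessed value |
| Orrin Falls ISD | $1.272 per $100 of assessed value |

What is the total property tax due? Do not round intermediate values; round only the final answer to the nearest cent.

$42,767.13

Assessed value = $2,291,620 × 0.648 = $1,484,969.76
Kestrel County: $1,484,969.76 × 0.01025 = $15,220.94004
City of Vance City: $1,484,969.76 × 0.0044 = $6,533.866944
Water District: $1,484,969.76 × 0.00143 = $2,123.5067568
Orrin Falls ISD: $1,484,969.76 × 0.01272 = $18,888.8153472
Total = $15,220.94004 + $6,533.866944 + $2,123.5067568 + $18,888.8153472 = $42,767.129088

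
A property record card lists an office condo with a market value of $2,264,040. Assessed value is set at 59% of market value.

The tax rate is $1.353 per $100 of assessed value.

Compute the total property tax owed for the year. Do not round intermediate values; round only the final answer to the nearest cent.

$18,073.15

Assessed value = $2,264,040 × 0.59 = $1,335,783.6
Tax = $1,335,783.6 × 0.01353 = $18,073.152108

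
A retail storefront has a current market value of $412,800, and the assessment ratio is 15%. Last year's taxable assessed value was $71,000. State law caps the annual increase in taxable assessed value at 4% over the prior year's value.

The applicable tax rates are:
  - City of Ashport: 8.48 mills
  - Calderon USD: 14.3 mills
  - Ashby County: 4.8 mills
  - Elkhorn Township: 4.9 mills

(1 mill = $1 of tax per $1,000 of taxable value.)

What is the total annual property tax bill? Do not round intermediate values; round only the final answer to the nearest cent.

Uncapped assessed value = $412,800 × 0.15 = $61,920
Cap limit = $71,000 × 1.04 = $73,840
Taxable assessed value = min($61,920, $73,840) = $61,920 (cap does not bind)
City of Ashport: $61,920 × 0.00848 = $525.0816
Calderon USD: $61,920 × 0.0143 = $885.456
Ashby County: $61,920 × 0.0048 = $297.216
Elkhorn Township: $61,920 × 0.0049 = $303.408
Total = $2,011.1616

$2,011.16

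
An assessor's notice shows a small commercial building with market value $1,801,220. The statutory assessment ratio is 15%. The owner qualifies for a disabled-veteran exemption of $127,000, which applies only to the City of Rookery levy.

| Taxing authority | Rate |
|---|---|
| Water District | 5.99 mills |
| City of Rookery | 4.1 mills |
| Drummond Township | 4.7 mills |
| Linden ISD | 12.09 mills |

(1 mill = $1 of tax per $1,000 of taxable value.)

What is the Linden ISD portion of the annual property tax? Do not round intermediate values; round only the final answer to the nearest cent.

Assessed value = $1,801,220 × 0.15 = $270,183
Linden ISD taxable value = $270,183 (exemption does not apply)
Linden ISD levy = $270,183 × 0.01209 = $3,266.51247

$3,266.51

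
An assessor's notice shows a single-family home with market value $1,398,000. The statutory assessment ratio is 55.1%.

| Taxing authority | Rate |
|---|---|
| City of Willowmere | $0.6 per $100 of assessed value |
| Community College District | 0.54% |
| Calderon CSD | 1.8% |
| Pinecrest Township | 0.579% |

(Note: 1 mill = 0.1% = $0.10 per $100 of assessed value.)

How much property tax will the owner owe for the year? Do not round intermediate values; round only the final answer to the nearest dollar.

Assessed value = $1,398,000 × 0.551 = $770,298
City of Willowmere: $770,298 × 0.006 = $4,621.788
Community College District: $770,298 × 0.0054 = $4,159.6092
Calderon CSD: $770,298 × 0.018 = $13,865.364
Pinecrest Township: $770,298 × 0.00579 = $4,460.02542
Total = $27,106.78662

$27,107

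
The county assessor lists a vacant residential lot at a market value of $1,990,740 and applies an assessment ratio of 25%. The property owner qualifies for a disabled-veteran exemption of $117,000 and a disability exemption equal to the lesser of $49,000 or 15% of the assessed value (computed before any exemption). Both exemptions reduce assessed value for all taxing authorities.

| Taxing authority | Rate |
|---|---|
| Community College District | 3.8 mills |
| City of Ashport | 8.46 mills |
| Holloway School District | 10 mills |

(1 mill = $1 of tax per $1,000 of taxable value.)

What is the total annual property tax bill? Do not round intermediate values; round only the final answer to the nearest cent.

Assessed value = $1,990,740 × 0.25 = $497,685
Disability exemption = min($49,000, 15% × $497,685) = min($49,000, $74,652.75) = $49,000 (dollar cap binds)
Taxable value = $497,685 − $117,000 − $49,000 = $331,685
Community College District: $331,685 × 0.0038 = $1,260.403
City of Ashport: $331,685 × 0.00846 = $2,806.0551
Holloway School District: $331,685 × 0.01 = $3,316.85
Total = $7,383.3081

$7,383.31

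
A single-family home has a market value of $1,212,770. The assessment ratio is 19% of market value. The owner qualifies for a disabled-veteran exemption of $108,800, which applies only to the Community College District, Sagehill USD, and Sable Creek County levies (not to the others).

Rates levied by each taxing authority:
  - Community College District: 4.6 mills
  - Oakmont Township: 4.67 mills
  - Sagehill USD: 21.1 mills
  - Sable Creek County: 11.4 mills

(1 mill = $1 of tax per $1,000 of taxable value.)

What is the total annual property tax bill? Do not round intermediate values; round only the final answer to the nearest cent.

$5,588.43

Assessed value = $1,212,770 × 0.19 = $230,426.3
Community College District: ($230,426.3 − $108,800) × 0.0046 = $121,626.3 × 0.0046 = $559.48098
Oakmont Township: $230,426.3 × 0.00467 = $1,076.090821
Sagehill USD: ($230,426.3 − $108,800) × 0.0211 = $121,626.3 × 0.0211 = $2,566.31493
Sable Creek County: ($230,426.3 − $108,800) × 0.0114 = $121,626.3 × 0.0114 = $1,386.53982
Total = $5,588.426551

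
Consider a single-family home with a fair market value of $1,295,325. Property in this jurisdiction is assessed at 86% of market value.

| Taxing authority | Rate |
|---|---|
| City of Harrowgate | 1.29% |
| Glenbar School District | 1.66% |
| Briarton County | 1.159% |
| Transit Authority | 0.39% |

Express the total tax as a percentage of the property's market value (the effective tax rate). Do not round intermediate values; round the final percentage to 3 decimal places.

Assessed value = $1,295,325 × 0.86 = $1,113,979.5
City of Harrowgate: $1,113,979.5 × 0.0129 = $14,370.33555
Glenbar School District: $1,113,979.5 × 0.0166 = $18,492.0597
Briarton County: $1,113,979.5 × 0.01159 = $12,911.022405
Transit Authority: $1,113,979.5 × 0.0039 = $4,344.52005
Total tax = $50,117.937705
Effective rate = $50,117.937705 ÷ $1,295,325 = 3.869% of market value

3.869%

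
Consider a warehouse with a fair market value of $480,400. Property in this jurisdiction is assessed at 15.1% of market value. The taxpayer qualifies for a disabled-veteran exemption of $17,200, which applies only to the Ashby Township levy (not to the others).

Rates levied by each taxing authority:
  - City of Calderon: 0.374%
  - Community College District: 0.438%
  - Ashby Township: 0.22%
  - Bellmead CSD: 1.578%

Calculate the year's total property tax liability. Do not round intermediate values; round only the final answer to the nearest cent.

$1,855.46

Assessed value = $480,400 × 0.151 = $72,540.4
City of Calderon: $72,540.4 × 0.00374 = $271.301096
Community College District: $72,540.4 × 0.00438 = $317.726952
Ashby Township: ($72,540.4 − $17,200) × 0.0022 = $55,340.4 × 0.0022 = $121.74888
Bellmead CSD: $72,540.4 × 0.01578 = $1,144.687512
Total = $1,855.46444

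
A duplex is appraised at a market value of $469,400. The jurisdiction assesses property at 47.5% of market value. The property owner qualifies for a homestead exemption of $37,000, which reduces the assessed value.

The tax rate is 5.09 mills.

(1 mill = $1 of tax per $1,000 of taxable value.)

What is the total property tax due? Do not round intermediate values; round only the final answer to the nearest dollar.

$947

Assessed value = $469,400 × 0.475 = $222,965
Taxable value = $222,965 − $37,000 = $185,965
Tax = $185,965 × 0.00509 = $946.56185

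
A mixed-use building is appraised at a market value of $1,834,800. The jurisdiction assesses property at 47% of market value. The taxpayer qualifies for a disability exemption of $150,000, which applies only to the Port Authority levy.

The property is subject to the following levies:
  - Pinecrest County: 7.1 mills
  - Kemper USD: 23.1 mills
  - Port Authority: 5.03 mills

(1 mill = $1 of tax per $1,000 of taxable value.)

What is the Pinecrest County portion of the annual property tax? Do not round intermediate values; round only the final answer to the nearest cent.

Assessed value = $1,834,800 × 0.47 = $862,356
Pinecrest County taxable value = $862,356 (exemption does not apply)
Pinecrest County levy = $862,356 × 0.0071 = $6,122.7276

$6,122.73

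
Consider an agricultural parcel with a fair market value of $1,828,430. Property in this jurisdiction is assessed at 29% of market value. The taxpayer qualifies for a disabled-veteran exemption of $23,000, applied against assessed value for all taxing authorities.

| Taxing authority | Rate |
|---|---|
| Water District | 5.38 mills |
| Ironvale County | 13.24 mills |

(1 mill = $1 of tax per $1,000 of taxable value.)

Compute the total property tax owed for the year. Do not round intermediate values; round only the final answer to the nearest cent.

$9,444.90

Assessed value = $1,828,430 × 0.29 = $530,244.7
Taxable value = $530,244.7 − $23,000 = $507,244.7
Water District: $507,244.7 × 0.00538 = $2,728.976486
Ironvale County: $507,244.7 × 0.01324 = $6,715.919828
Total = $2,728.976486 + $6,715.919828 = $9,444.896314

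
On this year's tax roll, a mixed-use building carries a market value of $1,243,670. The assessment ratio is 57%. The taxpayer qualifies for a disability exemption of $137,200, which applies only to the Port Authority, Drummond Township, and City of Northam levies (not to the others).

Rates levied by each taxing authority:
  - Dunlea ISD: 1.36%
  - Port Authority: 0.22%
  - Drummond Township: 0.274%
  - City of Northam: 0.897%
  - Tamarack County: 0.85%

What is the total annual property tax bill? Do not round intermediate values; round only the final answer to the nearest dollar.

$23,619

Assessed value = $1,243,670 × 0.57 = $708,891.9
Dunlea ISD: $708,891.9 × 0.0136 = $9,640.92984
Port Authority: ($708,891.9 − $137,200) × 0.0022 = $571,691.9 × 0.0022 = $1,257.72218
Drummond Township: ($708,891.9 − $137,200) × 0.00274 = $571,691.9 × 0.00274 = $1,566.435806
City of Northam: ($708,891.9 − $137,200) × 0.00897 = $571,691.9 × 0.00897 = $5,128.076343
Tamarack County: $708,891.9 × 0.0085 = $6,025.58115
Total = $23,618.745319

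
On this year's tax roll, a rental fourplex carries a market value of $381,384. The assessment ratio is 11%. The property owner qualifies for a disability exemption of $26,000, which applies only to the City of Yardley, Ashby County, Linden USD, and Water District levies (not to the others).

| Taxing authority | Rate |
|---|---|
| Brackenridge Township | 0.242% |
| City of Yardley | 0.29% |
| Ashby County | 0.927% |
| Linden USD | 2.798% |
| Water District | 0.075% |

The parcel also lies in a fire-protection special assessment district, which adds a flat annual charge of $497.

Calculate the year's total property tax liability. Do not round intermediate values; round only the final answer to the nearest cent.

$1,250.97

Assessed value = $381,384 × 0.11 = $41,952.24
Brackenridge Township: $41,952.24 × 0.00242 = $101.5244208
City of Yardley: ($41,952.24 − $26,000) × 0.0029 = $15,952.24 × 0.0029 = $46.261496
Ashby County: ($41,952.24 − $26,000) × 0.00927 = $15,952.24 × 0.00927 = $147.8772648
Linden USD: ($41,952.24 − $26,000) × 0.02798 = $15,952.24 × 0.02798 = $446.3436752
Water District: ($41,952.24 − $26,000) × 0.00075 = $15,952.24 × 0.00075 = $11.96418
Levies subtotal = $753.9710368
Total = $753.9710368 + $497 = $1,250.9710368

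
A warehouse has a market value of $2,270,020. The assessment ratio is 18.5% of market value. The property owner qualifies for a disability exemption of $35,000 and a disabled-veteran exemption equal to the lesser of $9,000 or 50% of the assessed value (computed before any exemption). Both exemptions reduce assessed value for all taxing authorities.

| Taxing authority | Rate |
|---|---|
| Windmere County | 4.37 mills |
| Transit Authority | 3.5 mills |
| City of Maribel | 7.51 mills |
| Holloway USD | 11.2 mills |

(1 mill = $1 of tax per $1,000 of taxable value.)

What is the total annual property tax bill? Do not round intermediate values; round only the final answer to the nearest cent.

Assessed value = $2,270,020 × 0.185 = $419,953.7
Disabled-veteran exemption = min($9,000, 50% × $419,953.7) = min($9,000, $209,976.85) = $9,000 (dollar cap binds)
Taxable value = $419,953.7 − $35,000 − $9,000 = $375,953.7
Windmere County: $375,953.7 × 0.00437 = $1,642.917669
Transit Authority: $375,953.7 × 0.0035 = $1,315.83795
City of Maribel: $375,953.7 × 0.00751 = $2,823.412287
Holloway USD: $375,953.7 × 0.0112 = $4,210.68144
Total = $9,992.849346

$9,992.85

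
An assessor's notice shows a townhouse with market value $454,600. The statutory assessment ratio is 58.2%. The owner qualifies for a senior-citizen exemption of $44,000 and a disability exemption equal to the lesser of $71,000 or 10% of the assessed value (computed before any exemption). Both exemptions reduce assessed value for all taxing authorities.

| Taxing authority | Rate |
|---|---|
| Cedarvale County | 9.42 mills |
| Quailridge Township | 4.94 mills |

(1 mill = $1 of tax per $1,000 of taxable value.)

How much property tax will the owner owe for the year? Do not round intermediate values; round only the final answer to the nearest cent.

Assessed value = $454,600 × 0.582 = $264,577.2
Disability exemption = min($71,000, 10% × $264,577.2) = min($71,000, $26,457.72) = $26,457.72 (percentage binds)
Taxable value = $264,577.2 − $44,000 − $26,457.72 = $194,119.48
Cedarvale County: $194,119.48 × 0.00942 = $1,828.6055016
Quailridge Township: $194,119.48 × 0.00494 = $958.9502312
Total = $2,787.5557328

$2,787.56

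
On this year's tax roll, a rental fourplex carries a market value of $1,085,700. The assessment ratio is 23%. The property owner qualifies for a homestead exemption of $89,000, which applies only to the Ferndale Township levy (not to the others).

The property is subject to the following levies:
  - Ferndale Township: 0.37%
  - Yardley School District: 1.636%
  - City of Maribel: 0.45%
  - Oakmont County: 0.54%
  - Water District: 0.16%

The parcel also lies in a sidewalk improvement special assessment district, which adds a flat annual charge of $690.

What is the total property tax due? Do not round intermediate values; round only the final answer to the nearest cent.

Assessed value = $1,085,700 × 0.23 = $249,711
Ferndale Township: ($249,711 − $89,000) × 0.0037 = $160,711 × 0.0037 = $594.6307
Yardley School District: $249,711 × 0.01636 = $4,085.27196
City of Maribel: $249,711 × 0.0045 = $1,123.6995
Oakmont County: $249,711 × 0.0054 = $1,348.4394
Water District: $249,711 × 0.0016 = $399.5376
Levies subtotal = $7,551.57916
Total = $7,551.57916 + $690 = $8,241.57916

$8,241.58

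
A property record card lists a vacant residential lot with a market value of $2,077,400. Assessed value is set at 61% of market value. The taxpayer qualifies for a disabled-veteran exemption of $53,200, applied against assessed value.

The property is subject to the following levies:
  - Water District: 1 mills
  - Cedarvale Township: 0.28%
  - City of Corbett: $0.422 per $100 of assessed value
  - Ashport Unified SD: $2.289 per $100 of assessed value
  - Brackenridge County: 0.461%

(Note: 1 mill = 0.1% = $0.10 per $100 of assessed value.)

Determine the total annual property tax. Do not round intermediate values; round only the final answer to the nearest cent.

Assessed value = $2,077,400 × 0.61 = $1,267,214
Taxable value = $1,267,214 − $53,200 = $1,214,014
Water District: $1,214,014 × 0.001 = $1,214.014
Cedarvale Township: $1,214,014 × 0.0028 = $3,399.2392
City of Corbett: $1,214,014 × 0.00422 = $5,123.13908
Ashport Unified SD: $1,214,014 × 0.02289 = $27,788.78046
Brackenridge County: $1,214,014 × 0.00461 = $5,596.60454
Total = $43,121.77728

$43,121.78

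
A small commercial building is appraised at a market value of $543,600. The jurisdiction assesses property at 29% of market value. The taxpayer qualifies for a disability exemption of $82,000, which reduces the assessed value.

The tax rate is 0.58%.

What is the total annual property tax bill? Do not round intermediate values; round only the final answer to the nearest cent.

Assessed value = $543,600 × 0.29 = $157,644
Taxable value = $157,644 − $82,000 = $75,644
Tax = $75,644 × 0.0058 = $438.7352

$438.74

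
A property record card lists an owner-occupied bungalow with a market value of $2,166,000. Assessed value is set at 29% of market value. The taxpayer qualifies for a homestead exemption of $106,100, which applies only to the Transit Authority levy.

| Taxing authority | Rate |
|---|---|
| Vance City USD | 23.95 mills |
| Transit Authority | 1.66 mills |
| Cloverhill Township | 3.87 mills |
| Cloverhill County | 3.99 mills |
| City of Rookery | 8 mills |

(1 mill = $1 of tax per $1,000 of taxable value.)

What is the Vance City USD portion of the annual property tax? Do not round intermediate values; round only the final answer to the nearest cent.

Assessed value = $2,166,000 × 0.29 = $628,140
Vance City USD taxable value = $628,140 (exemption does not apply)
Vance City USD levy = $628,140 × 0.02395 = $15,043.953

$15,043.95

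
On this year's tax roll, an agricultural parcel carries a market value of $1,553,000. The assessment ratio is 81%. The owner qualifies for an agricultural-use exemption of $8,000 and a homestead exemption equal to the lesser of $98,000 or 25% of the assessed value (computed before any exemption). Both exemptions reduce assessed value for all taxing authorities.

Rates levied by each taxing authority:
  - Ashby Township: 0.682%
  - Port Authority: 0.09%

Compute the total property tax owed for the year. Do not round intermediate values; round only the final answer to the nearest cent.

$8,892.90

Assessed value = $1,553,000 × 0.81 = $1,257,930
Homestead exemption = min($98,000, 25% × $1,257,930) = min($98,000, $314,482.5) = $98,000 (dollar cap binds)
Taxable value = $1,257,930 − $8,000 − $98,000 = $1,151,930
Ashby Township: $1,151,930 × 0.00682 = $7,856.1626
Port Authority: $1,151,930 × 0.0009 = $1,036.737
Total = $8,892.8996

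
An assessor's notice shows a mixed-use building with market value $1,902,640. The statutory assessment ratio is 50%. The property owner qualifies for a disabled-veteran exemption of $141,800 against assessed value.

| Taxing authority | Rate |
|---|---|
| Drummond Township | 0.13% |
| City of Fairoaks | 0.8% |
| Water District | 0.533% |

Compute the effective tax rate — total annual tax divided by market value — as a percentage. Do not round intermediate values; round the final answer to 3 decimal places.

Assessed value = $1,902,640 × 0.5 = $951,320
Taxable value = $951,320 − $141,800 = $809,520
Drummond Township: $809,520 × 0.0013 = $1,052.376
City of Fairoaks: $809,520 × 0.008 = $6,476.16
Water District: $809,520 × 0.00533 = $4,314.7416
Total tax = $11,843.2776
Effective rate = $11,843.2776 ÷ $1,902,640 = 0.622% of market value

0.622%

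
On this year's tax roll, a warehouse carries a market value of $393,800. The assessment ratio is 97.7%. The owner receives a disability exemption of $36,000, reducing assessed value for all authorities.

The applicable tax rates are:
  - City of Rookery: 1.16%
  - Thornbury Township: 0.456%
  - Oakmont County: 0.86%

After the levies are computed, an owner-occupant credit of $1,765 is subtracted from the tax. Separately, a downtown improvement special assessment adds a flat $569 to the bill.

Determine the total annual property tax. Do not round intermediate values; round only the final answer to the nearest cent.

Assessed value = $393,800 × 0.977 = $384,742.6
Taxable value = $384,742.6 − $36,000 = $348,742.6
City of Rookery: $348,742.6 × 0.0116 = $4,045.41416
Thornbury Township: $348,742.6 × 0.00456 = $1,590.266256
Oakmont County: $348,742.6 × 0.0086 = $2,999.18636
Levies subtotal = $8,634.866776
After credit = $8,634.866776 − $1,765 = $6,869.866776
Total = $6,869.866776 + $569 = $7,438.866776

$7,438.87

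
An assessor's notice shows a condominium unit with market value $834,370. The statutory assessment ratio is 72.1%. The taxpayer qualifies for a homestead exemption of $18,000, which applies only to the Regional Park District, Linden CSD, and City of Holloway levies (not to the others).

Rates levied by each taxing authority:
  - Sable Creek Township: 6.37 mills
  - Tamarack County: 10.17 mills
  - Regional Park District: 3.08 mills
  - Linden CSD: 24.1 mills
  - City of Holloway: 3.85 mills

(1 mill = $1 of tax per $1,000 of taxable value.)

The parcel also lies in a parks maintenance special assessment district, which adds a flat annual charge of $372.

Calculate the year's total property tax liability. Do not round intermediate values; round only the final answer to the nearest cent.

$28,430.66

Assessed value = $834,370 × 0.721 = $601,580.77
Sable Creek Township: $601,580.77 × 0.00637 = $3,832.0695049
Tamarack County: $601,580.77 × 0.01017 = $6,118.0764309
Regional Park District: ($601,580.77 − $18,000) × 0.00308 = $583,580.77 × 0.00308 = $1,797.4287716
Linden CSD: ($601,580.77 − $18,000) × 0.0241 = $583,580.77 × 0.0241 = $14,064.296557
City of Holloway: ($601,580.77 − $18,000) × 0.00385 = $583,580.77 × 0.00385 = $2,246.7859645
Levies subtotal = $28,058.6572289
Total = $28,058.6572289 + $372 = $28,430.6572289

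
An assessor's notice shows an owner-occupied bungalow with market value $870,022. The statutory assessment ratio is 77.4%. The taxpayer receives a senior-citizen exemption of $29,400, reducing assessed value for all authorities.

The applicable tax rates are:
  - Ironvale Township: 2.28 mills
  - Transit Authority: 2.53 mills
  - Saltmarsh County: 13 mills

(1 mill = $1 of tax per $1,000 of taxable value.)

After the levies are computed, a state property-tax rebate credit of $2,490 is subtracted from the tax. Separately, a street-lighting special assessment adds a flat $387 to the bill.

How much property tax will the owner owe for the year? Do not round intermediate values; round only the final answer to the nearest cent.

$9,366.59

Assessed value = $870,022 × 0.774 = $673,397.028
Taxable value = $673,397.028 − $29,400 = $643,997.028
Ironvale Township: $643,997.028 × 0.00228 = $1,468.31322384
Transit Authority: $643,997.028 × 0.00253 = $1,629.31248084
Saltmarsh County: $643,997.028 × 0.013 = $8,371.961364
Levies subtotal = $11,469.58706868
After credit = $11,469.58706868 − $2,490 = $8,979.58706868
Total = $8,979.58706868 + $387 = $9,366.58706868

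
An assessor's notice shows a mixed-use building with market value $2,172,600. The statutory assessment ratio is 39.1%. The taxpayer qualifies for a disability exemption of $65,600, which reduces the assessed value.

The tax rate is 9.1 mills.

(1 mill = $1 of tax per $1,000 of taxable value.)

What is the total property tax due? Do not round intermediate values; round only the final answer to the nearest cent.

Assessed value = $2,172,600 × 0.391 = $849,486.6
Taxable value = $849,486.6 − $65,600 = $783,886.6
Tax = $783,886.6 × 0.0091 = $7,133.36806

$7,133.37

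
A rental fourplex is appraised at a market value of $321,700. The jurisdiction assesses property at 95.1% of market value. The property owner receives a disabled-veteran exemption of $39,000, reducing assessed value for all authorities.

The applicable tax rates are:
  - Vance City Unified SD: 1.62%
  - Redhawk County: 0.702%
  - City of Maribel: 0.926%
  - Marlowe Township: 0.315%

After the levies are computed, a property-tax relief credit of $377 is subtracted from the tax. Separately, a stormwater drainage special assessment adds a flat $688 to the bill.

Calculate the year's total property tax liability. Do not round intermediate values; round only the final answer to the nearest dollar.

$9,822

Assessed value = $321,700 × 0.951 = $305,936.7
Taxable value = $305,936.7 − $39,000 = $266,936.7
Vance City Unified SD: $266,936.7 × 0.0162 = $4,324.37454
Redhawk County: $266,936.7 × 0.00702 = $1,873.895634
City of Maribel: $266,936.7 × 0.00926 = $2,471.833842
Marlowe Township: $266,936.7 × 0.00315 = $840.850605
Levies subtotal = $9,510.954621
After credit = $9,510.954621 − $377 = $9,133.954621
Total = $9,133.954621 + $688 = $9,821.954621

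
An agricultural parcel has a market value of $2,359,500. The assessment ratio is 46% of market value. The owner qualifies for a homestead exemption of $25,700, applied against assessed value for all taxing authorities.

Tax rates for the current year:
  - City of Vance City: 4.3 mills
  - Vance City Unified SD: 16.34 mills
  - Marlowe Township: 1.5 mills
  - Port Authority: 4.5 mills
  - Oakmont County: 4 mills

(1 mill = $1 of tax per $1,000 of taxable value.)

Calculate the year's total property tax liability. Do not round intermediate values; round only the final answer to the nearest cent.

Assessed value = $2,359,500 × 0.46 = $1,085,370
Taxable value = $1,085,370 − $25,700 = $1,059,670
City of Vance City: $1,059,670 × 0.0043 = $4,556.581
Vance City Unified SD: $1,059,670 × 0.01634 = $17,315.0078
Marlowe Township: $1,059,670 × 0.0015 = $1,589.505
Port Authority: $1,059,670 × 0.0045 = $4,768.515
Oakmont County: $1,059,670 × 0.004 = $4,238.68
Total = $4,556.581 + $17,315.0078 + $1,589.505 + $4,768.515 + $4,238.68 = $32,468.2888

$32,468.29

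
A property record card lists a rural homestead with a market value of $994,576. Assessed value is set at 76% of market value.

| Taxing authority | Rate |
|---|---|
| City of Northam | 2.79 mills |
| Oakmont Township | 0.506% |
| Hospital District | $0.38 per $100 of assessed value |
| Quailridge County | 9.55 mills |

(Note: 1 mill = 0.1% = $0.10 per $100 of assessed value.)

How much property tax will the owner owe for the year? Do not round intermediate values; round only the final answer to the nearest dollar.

$16,025

Assessed value = $994,576 × 0.76 = $755,877.76
City of Northam: $755,877.76 × 0.00279 = $2,108.8989504
Oakmont Township: $755,877.76 × 0.00506 = $3,824.7414656
Hospital District: $755,877.76 × 0.0038 = $2,872.335488
Quailridge County: $755,877.76 × 0.00955 = $7,218.632608
Total = $16,024.608512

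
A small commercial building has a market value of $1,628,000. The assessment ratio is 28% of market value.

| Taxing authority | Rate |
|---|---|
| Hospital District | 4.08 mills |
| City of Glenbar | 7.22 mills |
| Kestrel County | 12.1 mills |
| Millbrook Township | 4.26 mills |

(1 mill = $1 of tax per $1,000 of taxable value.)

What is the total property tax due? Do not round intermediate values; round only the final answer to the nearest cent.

Assessed value = $1,628,000 × 0.28 = $455,840
Hospital District: $455,840 × 0.00408 = $1,859.8272
City of Glenbar: $455,840 × 0.00722 = $3,291.1648
Kestrel County: $455,840 × 0.0121 = $5,515.664
Millbrook Township: $455,840 × 0.00426 = $1,941.8784
Total = $1,859.8272 + $3,291.1648 + $5,515.664 + $1,941.8784 = $12,608.5344

$12,608.53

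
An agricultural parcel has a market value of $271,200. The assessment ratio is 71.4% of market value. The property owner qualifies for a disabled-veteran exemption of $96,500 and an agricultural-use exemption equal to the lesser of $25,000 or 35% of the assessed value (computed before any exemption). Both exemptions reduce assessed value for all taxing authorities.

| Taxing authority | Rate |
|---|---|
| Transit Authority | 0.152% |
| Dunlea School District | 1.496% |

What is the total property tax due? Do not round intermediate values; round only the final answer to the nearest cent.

$1,188.81

Assessed value = $271,200 × 0.714 = $193,636.8
Agricultural-use exemption = min($25,000, 35% × $193,636.8) = min($25,000, $67,772.88) = $25,000 (dollar cap binds)
Taxable value = $193,636.8 − $96,500 − $25,000 = $72,136.8
Transit Authority: $72,136.8 × 0.00152 = $109.647936
Dunlea School District: $72,136.8 × 0.01496 = $1,079.166528
Total = $1,188.814464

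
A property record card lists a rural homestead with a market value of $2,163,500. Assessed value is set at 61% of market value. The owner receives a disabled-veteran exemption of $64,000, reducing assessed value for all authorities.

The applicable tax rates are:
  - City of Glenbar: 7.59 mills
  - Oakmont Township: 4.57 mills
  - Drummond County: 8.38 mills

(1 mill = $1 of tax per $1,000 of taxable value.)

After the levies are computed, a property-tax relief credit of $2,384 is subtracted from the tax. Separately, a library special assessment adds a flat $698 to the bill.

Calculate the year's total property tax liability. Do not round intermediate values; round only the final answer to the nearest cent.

Assessed value = $2,163,500 × 0.61 = $1,319,735
Taxable value = $1,319,735 − $64,000 = $1,255,735
City of Glenbar: $1,255,735 × 0.00759 = $9,531.02865
Oakmont Township: $1,255,735 × 0.00457 = $5,738.70895
Drummond County: $1,255,735 × 0.00838 = $10,523.0593
Levies subtotal = $25,792.7969
After credit = $25,792.7969 − $2,384 = $23,408.7969
Total = $23,408.7969 + $698 = $24,106.7969

$24,106.80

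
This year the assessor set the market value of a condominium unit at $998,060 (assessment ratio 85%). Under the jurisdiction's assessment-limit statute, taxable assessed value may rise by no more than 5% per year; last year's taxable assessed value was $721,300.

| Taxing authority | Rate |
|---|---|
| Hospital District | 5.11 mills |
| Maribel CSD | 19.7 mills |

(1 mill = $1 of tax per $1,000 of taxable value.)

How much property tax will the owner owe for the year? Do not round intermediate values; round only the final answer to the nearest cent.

Uncapped assessed value = $998,060 × 0.85 = $848,351
Cap limit = $721,300 × 1.05 = $757,365
Taxable assessed value = min($848,351, $757,365) = $757,365 (cap binds)
Hospital District: $757,365 × 0.00511 = $3,870.13515
Maribel CSD: $757,365 × 0.0197 = $14,920.0905
Total = $18,790.22565

$18,790.23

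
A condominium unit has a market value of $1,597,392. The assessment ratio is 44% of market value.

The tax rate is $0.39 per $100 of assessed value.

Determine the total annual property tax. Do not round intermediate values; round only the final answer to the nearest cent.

$2,741.12

Assessed value = $1,597,392 × 0.44 = $702,852.48
Tax = $702,852.48 × 0.0039 = $2,741.124672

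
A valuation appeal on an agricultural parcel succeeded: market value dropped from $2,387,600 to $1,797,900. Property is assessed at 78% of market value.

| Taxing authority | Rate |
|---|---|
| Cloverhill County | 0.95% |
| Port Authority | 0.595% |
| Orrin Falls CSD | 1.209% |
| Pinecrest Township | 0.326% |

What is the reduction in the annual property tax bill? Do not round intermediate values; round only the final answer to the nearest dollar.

$14,167

Old assessed value = $2,387,600 × 0.78 = $1,862,328
New assessed value = $1,797,900 × 0.78 = $1,402,362
Combined rate = 0.0095 + 0.00595 + 0.01209 + 0.00326 = 0.0308
Old tax = $1,862,328 × 0.0308 = $57,359.7024
New tax = $1,402,362 × 0.0308 = $43,192.7496
Reduction = $57,359.7024 − $43,192.7496 = $14,166.9528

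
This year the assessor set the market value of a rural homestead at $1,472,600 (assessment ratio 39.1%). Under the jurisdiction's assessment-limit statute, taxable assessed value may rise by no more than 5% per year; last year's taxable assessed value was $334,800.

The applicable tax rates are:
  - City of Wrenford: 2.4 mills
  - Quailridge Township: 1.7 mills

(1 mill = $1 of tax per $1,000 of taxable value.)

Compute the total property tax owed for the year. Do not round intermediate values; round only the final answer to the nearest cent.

$1,441.31

Uncapped assessed value = $1,472,600 × 0.391 = $575,786.6
Cap limit = $334,800 × 1.05 = $351,540
Taxable assessed value = min($575,786.6, $351,540) = $351,540 (cap binds)
City of Wrenford: $351,540 × 0.0024 = $843.696
Quailridge Township: $351,540 × 0.0017 = $597.618
Total = $1,441.314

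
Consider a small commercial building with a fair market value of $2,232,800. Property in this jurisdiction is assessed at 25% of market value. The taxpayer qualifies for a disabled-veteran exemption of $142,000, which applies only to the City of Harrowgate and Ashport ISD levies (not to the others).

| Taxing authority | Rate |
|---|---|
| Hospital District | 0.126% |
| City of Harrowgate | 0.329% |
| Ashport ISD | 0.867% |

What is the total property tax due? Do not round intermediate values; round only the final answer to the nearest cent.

Assessed value = $2,232,800 × 0.25 = $558,200
Hospital District: $558,200 × 0.00126 = $703.332
City of Harrowgate: ($558,200 − $142,000) × 0.00329 = $416,200 × 0.00329 = $1,369.298
Ashport ISD: ($558,200 − $142,000) × 0.00867 = $416,200 × 0.00867 = $3,608.454
Total = $5,681.084

$5,681.08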